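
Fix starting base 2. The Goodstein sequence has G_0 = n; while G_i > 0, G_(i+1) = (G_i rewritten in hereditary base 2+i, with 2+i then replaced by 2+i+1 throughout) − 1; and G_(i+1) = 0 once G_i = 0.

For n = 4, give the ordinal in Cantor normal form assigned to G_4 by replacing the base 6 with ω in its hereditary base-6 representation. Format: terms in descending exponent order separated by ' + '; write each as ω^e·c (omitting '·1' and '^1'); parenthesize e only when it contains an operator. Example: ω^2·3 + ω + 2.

step 0: 4 = 2^2; sub 3 for 2: 3^3; = 27; G_1 = 27−1 = 26
step 1: 26 = 2·3^2 + 2·3 + 2; sub 4 for 3: 2·4^2 + 2·4 + 2; = 42; G_2 = 42−1 = 41
step 2: 41 = 2·4^2 + 2·4 + 1; sub 5 for 4: 2·5^2 + 2·5 + 1; = 61; G_3 = 61−1 = 60
step 3: 60 = 2·5^2 + 2·5; sub 6 for 5: 2·6^2 + 2·6; = 84; G_4 = 84−1 = 83
step 4: 83 = 2·6^2 + 6 + 5; sub 7 for 6: 2·7^2 + 7 + 5; = 110; G_5 = 110−1 = 109

ω^2·2 + ω + 5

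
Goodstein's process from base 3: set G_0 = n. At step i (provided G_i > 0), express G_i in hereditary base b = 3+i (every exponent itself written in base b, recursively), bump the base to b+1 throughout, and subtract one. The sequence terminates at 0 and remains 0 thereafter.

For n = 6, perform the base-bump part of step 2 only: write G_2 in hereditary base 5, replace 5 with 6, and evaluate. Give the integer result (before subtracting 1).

8

base 3: 6 = 2·3; at 4: 2·4 = 8; next = 7
base 4: 7 = 4 + 3; at 5: 5 + 3 = 8; next = 7
base 5: 7 = 5 + 2; at 6: 6 + 2 = 8; next = 7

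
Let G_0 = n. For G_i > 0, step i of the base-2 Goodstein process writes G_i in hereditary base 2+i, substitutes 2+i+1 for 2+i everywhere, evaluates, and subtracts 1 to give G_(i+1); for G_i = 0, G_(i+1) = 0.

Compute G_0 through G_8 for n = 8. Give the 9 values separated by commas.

8, 80, 553, 6310, 93395, 1647195, 33554571, 774841151, 20000000211

base 2: 8 = 2^(2 + 1); at 3: 3^(3 + 1) = 81; next = 80
base 3: 80 = 2·3^3 + 2·3^2 + 2·3 + 2; at 4: 2·4^4 + 2·4^2 + 2·4 + 2 = 554; next = 553
base 4: 553 = 2·4^4 + 2·4^2 + 2·4 + 1; at 5: 2·5^5 + 2·5^2 + 2·5 + 1 = 6311; next = 6310
base 5: 6310 = 2·5^5 + 2·5^2 + 2·5; at 6: 2·6^6 + 2·6^2 + 2·6 = 93396; next = 93395
base 6: 93395 = 2·6^6 + 2·6^2 + 6 + 5; at 7: 2·7^7 + 2·7^2 + 7 + 5 = 1647196; next = 1647195
base 7: 1647195 = 2·7^7 + 2·7^2 + 7 + 4; at 8: 2·8^8 + 2·8^2 + 8 + 4 = 33554572; next = 33554571
base 8: 33554571 = 2·8^8 + 2·8^2 + 8 + 3; at 9: 2·9^9 + 2·9^2 + 9 + 3 = 774841152; next = 774841151
base 9: 774841151 = 2·9^9 + 2·9^2 + 9 + 2; at 10: 2·10^10 + 2·10^2 + 10 + 2 = 20000000212; next = 20000000211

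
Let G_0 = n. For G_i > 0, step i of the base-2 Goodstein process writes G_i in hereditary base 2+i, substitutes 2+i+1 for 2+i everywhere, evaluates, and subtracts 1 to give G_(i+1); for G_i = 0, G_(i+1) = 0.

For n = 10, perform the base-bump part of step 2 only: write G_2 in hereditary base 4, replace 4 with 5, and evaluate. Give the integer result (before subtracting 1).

G_0 = 10. HB_2(10) = 2^(2 + 1) + 2. Bump = 84. G_1 = 83.
G_1 = 83. HB_3(83) = 3^(3 + 1) + 2. Bump = 1026. G_2 = 1025.

15626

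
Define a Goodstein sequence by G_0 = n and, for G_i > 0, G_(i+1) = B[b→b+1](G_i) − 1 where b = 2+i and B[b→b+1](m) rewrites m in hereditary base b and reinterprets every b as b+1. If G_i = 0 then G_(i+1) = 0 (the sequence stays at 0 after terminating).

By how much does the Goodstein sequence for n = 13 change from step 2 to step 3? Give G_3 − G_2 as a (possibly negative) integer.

G_0=13  [base 2] 2^(2 + 1) + 2^2 + 1  →[2↦3]→  3^(3 + 1) + 3^3 + 1 = 109  −1 ⇒ G_1=108
G_1=108  [base 3] 3^(3 + 1) + 3^3  →[3↦4]→  4^(4 + 1) + 4^4 = 1280  −1 ⇒ G_2=1279
G_2=1279  [base 4] 4^(4 + 1) + 3·4^3 + 3·4^2 + 3·4 + 3  →[4↦5]→  5^(5 + 1) + 3·5^3 + 3·5^2 + 3·5 + 3 = 16093  −1 ⇒ G_3=16092

14813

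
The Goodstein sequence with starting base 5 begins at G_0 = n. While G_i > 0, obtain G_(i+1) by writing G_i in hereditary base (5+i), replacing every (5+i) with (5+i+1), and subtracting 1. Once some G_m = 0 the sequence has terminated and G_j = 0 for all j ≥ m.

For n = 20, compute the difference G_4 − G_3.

2

base 5: 20 = 4·5; at 6: 4·6 = 24; next = 23
base 6: 23 = 3·6 + 5; at 7: 3·7 + 5 = 26; next = 25
base 7: 25 = 3·7 + 4; at 8: 3·8 + 4 = 28; next = 27
base 8: 27 = 3·8 + 3; at 9: 3·9 + 3 = 30; next = 29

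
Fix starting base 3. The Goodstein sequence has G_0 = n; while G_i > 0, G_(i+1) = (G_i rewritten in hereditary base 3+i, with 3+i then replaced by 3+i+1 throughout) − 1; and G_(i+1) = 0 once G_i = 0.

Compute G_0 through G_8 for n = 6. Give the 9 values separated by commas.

[0] 6 ≡ 2·3 (base 3). Lift 4: 8. −1: 7.
[1] 7 ≡ 4 + 3 (base 4). Lift 5: 8. −1: 7.
[2] 7 ≡ 5 + 2 (base 5). Lift 6: 8. −1: 7.
[3] 7 ≡ 6 + 1 (base 6). Lift 7: 8. −1: 7.
[4] 7 ≡ 7 (base 7). Lift 8: 8. −1: 7.
[5] 7 ≡ 7 (base 8). Lift 9: 7. −1: 6.
[6] 6 ≡ 6 (base 9). Lift 10: 6. −1: 5.
[7] 5 ≡ 5 (base 10). Lift 11: 5. −1: 4.

6, 7, 7, 7, 7, 7, 6, 5, 4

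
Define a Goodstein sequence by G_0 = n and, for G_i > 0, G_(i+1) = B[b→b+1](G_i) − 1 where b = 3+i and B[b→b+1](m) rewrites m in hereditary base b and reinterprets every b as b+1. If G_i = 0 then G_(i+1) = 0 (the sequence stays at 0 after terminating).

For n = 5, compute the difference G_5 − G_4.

i=0: 5 = 3 + 2 (b=3); 3→4: 4 + 2 = 6; 6−1 = 5
i=1: 5 = 4 + 1 (b=4); 4→5: 5 + 1 = 6; 6−1 = 5
i=2: 5 = 5 (b=5); 5→6: 6 = 6; 6−1 = 5
i=3: 5 = 5 (b=6); 6→7: 5 = 5; 5−1 = 4
i=4: 4 = 4 (b=7); 7→8: 4 = 4; 4−1 = 3

-1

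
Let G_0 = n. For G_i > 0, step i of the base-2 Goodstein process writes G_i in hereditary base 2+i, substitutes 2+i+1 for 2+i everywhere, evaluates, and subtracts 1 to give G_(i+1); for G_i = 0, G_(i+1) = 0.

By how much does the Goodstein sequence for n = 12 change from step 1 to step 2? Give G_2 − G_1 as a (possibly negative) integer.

958

(0) 12|_2 = 2^(2 + 1) + 2^2 ↦ 3^(3 + 1) + 3^3|_3 = 108 ⇒ 107
(1) 107|_3 = 3^(3 + 1) + 2·3^2 + 2·3 + 2 ↦ 4^(4 + 1) + 2·4^2 + 2·4 + 2|_4 = 1066 ⇒ 1065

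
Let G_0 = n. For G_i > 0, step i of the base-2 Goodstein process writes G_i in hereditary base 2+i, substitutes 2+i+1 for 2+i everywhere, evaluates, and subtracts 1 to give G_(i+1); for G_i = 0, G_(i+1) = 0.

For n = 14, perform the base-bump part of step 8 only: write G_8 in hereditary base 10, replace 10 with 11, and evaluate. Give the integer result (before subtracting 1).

(0) 14|_2 = 2^(2 + 1) + 2^2 + 2 ↦ 3^(3 + 1) + 3^3 + 3|_3 = 111 ⇒ 110
(1) 110|_3 = 3^(3 + 1) + 3^3 + 2 ↦ 4^(4 + 1) + 4^4 + 2|_4 = 1282 ⇒ 1281
(2) 1281|_4 = 4^(4 + 1) + 4^4 + 1 ↦ 5^(5 + 1) + 5^5 + 1|_5 = 18751 ⇒ 18750
(3) 18750|_5 = 5^(5 + 1) + 5^5 ↦ 6^(6 + 1) + 6^6|_6 = 326592 ⇒ 326591
(4) 326591|_6 = 6^(6 + 1) + 5·6^5 + 5·6^4 + 5·6^3 + 5·6^2 + 5·6 + 5 ↦ 7^(7 + 1) + 5·7^5 + 5·7^4 + 5·7^3 + 5·7^2 + 5·7 + 5|_7 = 5862841 ⇒ 5862840
(5) 5862840|_7 = 7^(7 + 1) + 5·7^5 + 5·7^4 + 5·7^3 + 5·7^2 + 5·7 + 4 ↦ 8^(8 + 1) + 5·8^5 + 5·8^4 + 5·8^3 + 5·8^2 + 5·8 + 4|_8 = 134404972 ⇒ 134404971
(6) 134404971|_8 = 8^(8 + 1) + 5·8^5 + 5·8^4 + 5·8^3 + 5·8^2 + 5·8 + 3 ↦ 9^(9 + 1) + 5·9^5 + 5·9^4 + 5·9^3 + 5·9^2 + 5·9 + 3|_9 = 3487116549 ⇒ 3487116548
(7) 3487116548|_9 = 9^(9 + 1) + 5·9^5 + 5·9^4 + 5·9^3 + 5·9^2 + 5·9 + 2 ↦ 10^(10 + 1) + 5·10^5 + 5·10^4 + 5·10^3 + 5·10^2 + 5·10 + 2|_10 = 100000555552 ⇒ 100000555551
(8) 100000555551|_10 = 10^(10 + 1) + 5·10^5 + 5·10^4 + 5·10^3 + 5·10^2 + 5·10 + 1 ↦ 11^(11 + 1) + 5·11^5 + 5·11^4 + 5·11^3 + 5·11^2 + 5·11 + 1|_11 = 3138429262497 ⇒ 3138429262496

3138429262497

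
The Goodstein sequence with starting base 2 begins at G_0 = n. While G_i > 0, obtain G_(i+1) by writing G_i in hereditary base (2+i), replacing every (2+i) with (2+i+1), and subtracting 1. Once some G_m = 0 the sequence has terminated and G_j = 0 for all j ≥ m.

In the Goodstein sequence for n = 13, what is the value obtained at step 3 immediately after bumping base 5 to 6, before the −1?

280712

[0] 13 ≡ 2^(2 + 1) + 2^2 + 1 (base 2). Lift 3: 109. −1: 108.
[1] 108 ≡ 3^(3 + 1) + 3^3 (base 3). Lift 4: 1280. −1: 1279.
[2] 1279 ≡ 4^(4 + 1) + 3·4^3 + 3·4^2 + 3·4 + 3 (base 4). Lift 5: 16093. −1: 16092.
[3] 16092 ≡ 5^(5 + 1) + 3·5^3 + 3·5^2 + 3·5 + 2 (base 5). Lift 6: 280712. −1: 280711.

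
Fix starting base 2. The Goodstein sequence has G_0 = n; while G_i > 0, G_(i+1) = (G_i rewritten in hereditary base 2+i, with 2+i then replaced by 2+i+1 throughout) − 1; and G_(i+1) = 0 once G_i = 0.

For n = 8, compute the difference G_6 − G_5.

31907376

[0] 8 ≡ 2^(2 + 1) (base 2). Lift 3: 81. −1: 80.
[1] 80 ≡ 2·3^3 + 2·3^2 + 2·3 + 2 (base 3). Lift 4: 554. −1: 553.
[2] 553 ≡ 2·4^4 + 2·4^2 + 2·4 + 1 (base 4). Lift 5: 6311. −1: 6310.
[3] 6310 ≡ 2·5^5 + 2·5^2 + 2·5 (base 5). Lift 6: 93396. −1: 93395.
[4] 93395 ≡ 2·6^6 + 2·6^2 + 6 + 5 (base 6). Lift 7: 1647196. −1: 1647195.
[5] 1647195 ≡ 2·7^7 + 2·7^2 + 7 + 4 (base 7). Lift 8: 33554572. −1: 33554571.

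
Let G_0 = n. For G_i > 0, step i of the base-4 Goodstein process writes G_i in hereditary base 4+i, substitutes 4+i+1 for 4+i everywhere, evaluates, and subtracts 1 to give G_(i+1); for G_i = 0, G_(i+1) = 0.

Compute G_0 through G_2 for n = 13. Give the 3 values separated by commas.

13, 15, 17

(0) 13|_4 = 3·4 + 1 ↦ 3·5 + 1|_5 = 16 ⇒ 15
(1) 15|_5 = 3·5 ↦ 3·6|_6 = 18 ⇒ 17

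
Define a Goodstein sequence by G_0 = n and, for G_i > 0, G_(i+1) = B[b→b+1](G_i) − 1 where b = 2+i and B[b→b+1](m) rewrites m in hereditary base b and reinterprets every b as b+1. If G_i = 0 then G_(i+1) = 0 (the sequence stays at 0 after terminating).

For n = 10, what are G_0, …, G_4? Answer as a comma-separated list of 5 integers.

base 2: 10 = 2^(2 + 1) + 2; at 3: 3^(3 + 1) + 3 = 84; next = 83
base 3: 83 = 3^(3 + 1) + 2; at 4: 4^(4 + 1) + 2 = 1026; next = 1025
base 4: 1025 = 4^(4 + 1) + 1; at 5: 5^(5 + 1) + 1 = 15626; next = 15625
base 5: 15625 = 5^(5 + 1); at 6: 6^(6 + 1) = 279936; next = 279935

10, 83, 1025, 15625, 279935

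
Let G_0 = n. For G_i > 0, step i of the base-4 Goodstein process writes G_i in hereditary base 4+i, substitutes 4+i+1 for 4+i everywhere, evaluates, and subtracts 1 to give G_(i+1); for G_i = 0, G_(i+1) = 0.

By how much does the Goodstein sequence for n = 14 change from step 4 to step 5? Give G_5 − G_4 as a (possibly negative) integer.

1

G_0=14  [base 4] 3·4 + 2  →[4↦5]→  3·5 + 2 = 17  −1 ⇒ G_1=16
G_1=16  [base 5] 3·5 + 1  →[5↦6]→  3·6 + 1 = 19  −1 ⇒ G_2=18
G_2=18  [base 6] 3·6  →[6↦7]→  3·7 = 21  −1 ⇒ G_3=20
G_3=20  [base 7] 2·7 + 6  →[7↦8]→  2·8 + 6 = 22  −1 ⇒ G_4=21
G_4=21  [base 8] 2·8 + 5  →[8↦9]→  2·9 + 5 = 23  −1 ⇒ G_5=22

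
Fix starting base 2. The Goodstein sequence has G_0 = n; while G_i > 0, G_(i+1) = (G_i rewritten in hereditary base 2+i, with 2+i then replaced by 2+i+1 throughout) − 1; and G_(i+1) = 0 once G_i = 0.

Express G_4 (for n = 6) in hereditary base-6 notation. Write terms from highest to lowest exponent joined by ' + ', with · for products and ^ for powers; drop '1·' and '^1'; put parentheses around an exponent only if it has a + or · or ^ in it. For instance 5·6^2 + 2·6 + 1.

5·6^5 + 5·6^4 + 5·6^3 + 5·6^2 + 5·6 + 5

i=0: 6 = 2^2 + 2 (b=2); 2→3: 3^3 + 3 = 30; 30−1 = 29
i=1: 29 = 3^3 + 2 (b=3); 3→4: 4^4 + 2 = 258; 258−1 = 257
i=2: 257 = 4^4 + 1 (b=4); 4→5: 5^5 + 1 = 3126; 3126−1 = 3125
i=3: 3125 = 5^5 (b=5); 5→6: 6^6 = 46656; 46656−1 = 46655
i=4: 46655 = 5·6^5 + 5·6^4 + 5·6^3 + 5·6^2 + 5·6 + 5 (b=6); 6→7: 5·7^5 + 5·7^4 + 5·7^3 + 5·7^2 + 5·7 + 5 = 98040; 98040−1 = 98039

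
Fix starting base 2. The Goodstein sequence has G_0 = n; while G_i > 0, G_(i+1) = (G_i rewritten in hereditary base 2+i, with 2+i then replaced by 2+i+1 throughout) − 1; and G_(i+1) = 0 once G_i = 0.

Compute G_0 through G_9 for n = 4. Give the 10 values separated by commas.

i=0: 4 = 2^2 (b=2); 2→3: 3^3 = 27; 27−1 = 26
i=1: 26 = 2·3^2 + 2·3 + 2 (b=3); 3→4: 2·4^2 + 2·4 + 2 = 42; 42−1 = 41
i=2: 41 = 2·4^2 + 2·4 + 1 (b=4); 4→5: 2·5^2 + 2·5 + 1 = 61; 61−1 = 60
i=3: 60 = 2·5^2 + 2·5 (b=5); 5→6: 2·6^2 + 2·6 = 84; 84−1 = 83
i=4: 83 = 2·6^2 + 6 + 5 (b=6); 6→7: 2·7^2 + 7 + 5 = 110; 110−1 = 109
i=5: 109 = 2·7^2 + 7 + 4 (b=7); 7→8: 2·8^2 + 8 + 4 = 140; 140−1 = 139
i=6: 139 = 2·8^2 + 8 + 3 (b=8); 8→9: 2·9^2 + 9 + 3 = 174; 174−1 = 173
i=7: 173 = 2·9^2 + 9 + 2 (b=9); 9→10: 2·10^2 + 10 + 2 = 212; 212−1 = 211
i=8: 211 = 2·10^2 + 10 + 1 (b=10); 10→11: 2·11^2 + 11 + 1 = 254; 254−1 = 253

4, 26, 41, 60, 83, 109, 139, 173, 211, 253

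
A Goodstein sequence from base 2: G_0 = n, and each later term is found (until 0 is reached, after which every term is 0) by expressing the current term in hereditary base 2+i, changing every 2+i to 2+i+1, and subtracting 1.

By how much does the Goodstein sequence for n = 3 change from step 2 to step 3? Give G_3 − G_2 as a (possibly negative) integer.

-1

i=0: 3 = 2 + 1 (b=2); 2→3: 3 + 1 = 4; 4−1 = 3
i=1: 3 = 3 (b=3); 3→4: 4 = 4; 4−1 = 3
i=2: 3 = 3 (b=4); 4→5: 3 = 3; 3−1 = 2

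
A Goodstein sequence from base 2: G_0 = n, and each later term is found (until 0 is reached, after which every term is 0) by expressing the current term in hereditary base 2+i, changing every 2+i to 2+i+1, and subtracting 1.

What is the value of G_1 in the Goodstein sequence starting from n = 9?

[0] 9 ≡ 2^(2 + 1) + 1 (base 2). Lift 3: 82. −1: 81.
[1] 81 ≡ 3^(3 + 1) (base 3). Lift 4: 1024. −1: 1023.

81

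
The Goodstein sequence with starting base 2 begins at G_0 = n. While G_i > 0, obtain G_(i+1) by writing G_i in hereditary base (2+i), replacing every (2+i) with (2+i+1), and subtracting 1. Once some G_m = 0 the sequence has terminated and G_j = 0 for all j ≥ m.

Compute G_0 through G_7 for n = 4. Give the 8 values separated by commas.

4, 26, 41, 60, 83, 109, 139, 173

4 —HB2→ 2^2 —bump→ 3^3 = 27 —(−1)→ 26
26 —HB3→ 2·3^2 + 2·3 + 2 —bump→ 2·4^2 + 2·4 + 2 = 42 —(−1)→ 41
41 —HB4→ 2·4^2 + 2·4 + 1 —bump→ 2·5^2 + 2·5 + 1 = 61 —(−1)→ 60
60 —HB5→ 2·5^2 + 2·5 —bump→ 2·6^2 + 2·6 = 84 —(−1)→ 83
83 —HB6→ 2·6^2 + 6 + 5 —bump→ 2·7^2 + 7 + 5 = 110 —(−1)→ 109
109 —HB7→ 2·7^2 + 7 + 4 —bump→ 2·8^2 + 8 + 4 = 140 —(−1)→ 139
139 —HB8→ 2·8^2 + 8 + 3 —bump→ 2·9^2 + 9 + 3 = 174 —(−1)→ 173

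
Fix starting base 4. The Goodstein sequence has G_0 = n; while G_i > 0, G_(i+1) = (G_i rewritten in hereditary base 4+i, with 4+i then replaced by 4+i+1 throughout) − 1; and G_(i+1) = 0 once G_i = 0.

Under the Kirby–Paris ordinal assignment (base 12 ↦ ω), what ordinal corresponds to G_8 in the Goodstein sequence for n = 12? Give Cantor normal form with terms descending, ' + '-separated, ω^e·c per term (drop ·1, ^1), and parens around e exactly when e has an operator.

12 —HB4→ 3·4 —bump→ 3·5 = 15 —(−1)→ 14
14 —HB5→ 2·5 + 4 —bump→ 2·6 + 4 = 16 —(−1)→ 15
15 —HB6→ 2·6 + 3 —bump→ 2·7 + 3 = 17 —(−1)→ 16
16 —HB7→ 2·7 + 2 —bump→ 2·8 + 2 = 18 —(−1)→ 17
17 —HB8→ 2·8 + 1 —bump→ 2·9 + 1 = 19 —(−1)→ 18
18 —HB9→ 2·9 —bump→ 2·10 = 20 —(−1)→ 19
19 —HB10→ 10 + 9 —bump→ 11 + 9 = 20 —(−1)→ 19
19 —HB11→ 11 + 8 —bump→ 12 + 8 = 20 —(−1)→ 19

ω + 7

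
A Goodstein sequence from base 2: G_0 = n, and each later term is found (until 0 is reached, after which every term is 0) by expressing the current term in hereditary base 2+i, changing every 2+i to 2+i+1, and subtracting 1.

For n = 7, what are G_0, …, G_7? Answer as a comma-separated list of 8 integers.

7, 30, 259, 3127, 46657, 823543, 16777215, 37665879

i=0: 7 = 2^2 + 2 + 1 (b=2); 2→3: 3^3 + 3 + 1 = 31; 31−1 = 30
i=1: 30 = 3^3 + 3 (b=3); 3→4: 4^4 + 4 = 260; 260−1 = 259
i=2: 259 = 4^4 + 3 (b=4); 4→5: 5^5 + 3 = 3128; 3128−1 = 3127
i=3: 3127 = 5^5 + 2 (b=5); 5→6: 6^6 + 2 = 46658; 46658−1 = 46657
i=4: 46657 = 6^6 + 1 (b=6); 6→7: 7^7 + 1 = 823544; 823544−1 = 823543
i=5: 823543 = 7^7 (b=7); 7→8: 8^8 = 16777216; 16777216−1 = 16777215
i=6: 16777215 = 7·8^7 + 7·8^6 + 7·8^5 + 7·8^4 + 7·8^3 + 7·8^2 + 7·8 + 7 (b=8); 8→9: 7·9^7 + 7·9^6 + 7·9^5 + 7·9^4 + 7·9^3 + 7·9^2 + 7·9 + 7 = 37665880; 37665880−1 = 37665879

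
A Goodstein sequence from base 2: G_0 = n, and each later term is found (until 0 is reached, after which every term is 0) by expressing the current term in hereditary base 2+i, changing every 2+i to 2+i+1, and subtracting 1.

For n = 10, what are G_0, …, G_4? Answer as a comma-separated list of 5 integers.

10, 83, 1025, 15625, 279935

step 0: 10 = 2^(2 + 1) + 2; sub 3 for 2: 3^(3 + 1) + 3; = 84; G_1 = 84−1 = 83
step 1: 83 = 3^(3 + 1) + 2; sub 4 for 3: 4^(4 + 1) + 2; = 1026; G_2 = 1026−1 = 1025
step 2: 1025 = 4^(4 + 1) + 1; sub 5 for 4: 5^(5 + 1) + 1; = 15626; G_3 = 15626−1 = 15625
step 3: 15625 = 5^(5 + 1); sub 6 for 5: 6^(6 + 1); = 279936; G_4 = 279936−1 = 279935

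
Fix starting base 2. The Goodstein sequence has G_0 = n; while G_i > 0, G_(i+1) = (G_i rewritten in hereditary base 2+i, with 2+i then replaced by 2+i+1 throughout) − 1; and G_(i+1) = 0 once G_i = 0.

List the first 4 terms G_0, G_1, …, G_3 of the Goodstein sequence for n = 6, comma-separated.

6, 29, 257, 3125

G_0 = 6. HB_2(6) = 2^2 + 2. Bump = 30. G_1 = 29.
G_1 = 29. HB_3(29) = 3^3 + 2. Bump = 258. G_2 = 257.
G_2 = 257. HB_4(257) = 4^4 + 1. Bump = 3126. G_3 = 3125.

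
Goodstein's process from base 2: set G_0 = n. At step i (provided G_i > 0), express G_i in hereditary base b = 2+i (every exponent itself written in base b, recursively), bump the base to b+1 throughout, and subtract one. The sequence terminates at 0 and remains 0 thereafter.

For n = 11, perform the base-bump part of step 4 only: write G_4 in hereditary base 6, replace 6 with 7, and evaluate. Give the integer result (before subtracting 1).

G_0 = 11. HB_2(11) = 2^(2 + 1) + 2 + 1. Bump = 85. G_1 = 84.
G_1 = 84. HB_3(84) = 3^(3 + 1) + 3. Bump = 1028. G_2 = 1027.
G_2 = 1027. HB_4(1027) = 4^(4 + 1) + 3. Bump = 15628. G_3 = 15627.
G_3 = 15627. HB_5(15627) = 5^(5 + 1) + 2. Bump = 279938. G_4 = 279937.
G_4 = 279937. HB_6(279937) = 6^(6 + 1) + 1. Bump = 5764802. G_5 = 5764801.

5764802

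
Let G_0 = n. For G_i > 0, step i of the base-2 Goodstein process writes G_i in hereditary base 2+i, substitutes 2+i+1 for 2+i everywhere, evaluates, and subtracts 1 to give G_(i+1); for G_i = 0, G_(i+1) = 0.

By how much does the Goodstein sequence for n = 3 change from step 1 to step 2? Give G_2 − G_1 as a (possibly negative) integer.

0

G_0=3  [base 2] 2 + 1  →[2↦3]→  3 + 1 = 4  −1 ⇒ G_1=3
G_1=3  [base 3] 3  →[3↦4]→  4 = 4  −1 ⇒ G_2=3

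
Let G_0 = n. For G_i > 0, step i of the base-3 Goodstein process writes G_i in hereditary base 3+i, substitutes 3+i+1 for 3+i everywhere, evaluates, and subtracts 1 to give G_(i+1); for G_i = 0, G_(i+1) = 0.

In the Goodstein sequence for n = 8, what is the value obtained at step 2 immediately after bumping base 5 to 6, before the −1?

step 0: 8 = 2·3 + 2; sub 4 for 3: 2·4 + 2; = 10; G_1 = 10−1 = 9
step 1: 9 = 2·4 + 1; sub 5 for 4: 2·5 + 1; = 11; G_2 = 11−1 = 10
step 2: 10 = 2·5; sub 6 for 5: 2·6; = 12; G_3 = 12−1 = 11

12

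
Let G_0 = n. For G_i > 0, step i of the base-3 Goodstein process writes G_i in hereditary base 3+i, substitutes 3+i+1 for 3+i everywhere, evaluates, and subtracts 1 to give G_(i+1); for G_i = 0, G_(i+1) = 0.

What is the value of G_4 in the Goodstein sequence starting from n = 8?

11

base 3: 8 = 2·3 + 2; at 4: 2·4 + 2 = 10; next = 9
base 4: 9 = 2·4 + 1; at 5: 2·5 + 1 = 11; next = 10
base 5: 10 = 2·5; at 6: 2·6 = 12; next = 11
base 6: 11 = 6 + 5; at 7: 7 + 5 = 12; next = 11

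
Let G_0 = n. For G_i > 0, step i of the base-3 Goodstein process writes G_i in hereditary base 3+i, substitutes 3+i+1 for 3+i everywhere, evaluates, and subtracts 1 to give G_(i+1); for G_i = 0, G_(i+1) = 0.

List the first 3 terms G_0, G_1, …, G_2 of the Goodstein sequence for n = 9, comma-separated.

9, 15, 17

G_0 = 9. HB_3(9) = 3^2. Bump = 16. G_1 = 15.
G_1 = 15. HB_4(15) = 3·4 + 3. Bump = 18. G_2 = 17.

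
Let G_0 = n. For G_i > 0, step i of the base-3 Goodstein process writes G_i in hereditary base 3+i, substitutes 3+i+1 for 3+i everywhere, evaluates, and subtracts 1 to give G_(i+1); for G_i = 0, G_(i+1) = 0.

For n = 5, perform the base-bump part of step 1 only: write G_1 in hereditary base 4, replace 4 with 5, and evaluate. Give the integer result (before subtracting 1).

G_0=5  [base 3] 3 + 2  →[3↦4]→  4 + 2 = 6  −1 ⇒ G_1=5
G_1=5  [base 4] 4 + 1  →[4↦5]→  5 + 1 = 6  −1 ⇒ G_2=5

6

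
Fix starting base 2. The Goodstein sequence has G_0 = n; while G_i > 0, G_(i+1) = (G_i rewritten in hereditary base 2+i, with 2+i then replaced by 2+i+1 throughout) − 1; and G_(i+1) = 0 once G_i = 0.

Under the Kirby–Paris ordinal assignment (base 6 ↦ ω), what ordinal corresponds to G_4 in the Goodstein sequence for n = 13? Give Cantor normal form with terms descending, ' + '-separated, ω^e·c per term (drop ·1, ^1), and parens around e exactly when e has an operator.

i=0: 13 = 2^(2 + 1) + 2^2 + 1 (b=2); 2→3: 3^(3 + 1) + 3^3 + 1 = 109; 109−1 = 108
i=1: 108 = 3^(3 + 1) + 3^3 (b=3); 3→4: 4^(4 + 1) + 4^4 = 1280; 1280−1 = 1279
i=2: 1279 = 4^(4 + 1) + 3·4^3 + 3·4^2 + 3·4 + 3 (b=4); 4→5: 5^(5 + 1) + 3·5^3 + 3·5^2 + 3·5 + 3 = 16093; 16093−1 = 16092
i=3: 16092 = 5^(5 + 1) + 3·5^3 + 3·5^2 + 3·5 + 2 (b=5); 5→6: 6^(6 + 1) + 3·6^3 + 3·6^2 + 3·6 + 2 = 280712; 280712−1 = 280711
i=4: 280711 = 6^(6 + 1) + 3·6^3 + 3·6^2 + 3·6 + 1 (b=6); 6→7: 7^(7 + 1) + 3·7^3 + 3·7^2 + 3·7 + 1 = 5765999; 5765999−1 = 5765998

ω^(ω + 1) + ω^3·3 + ω^2·3 + ω·3 + 1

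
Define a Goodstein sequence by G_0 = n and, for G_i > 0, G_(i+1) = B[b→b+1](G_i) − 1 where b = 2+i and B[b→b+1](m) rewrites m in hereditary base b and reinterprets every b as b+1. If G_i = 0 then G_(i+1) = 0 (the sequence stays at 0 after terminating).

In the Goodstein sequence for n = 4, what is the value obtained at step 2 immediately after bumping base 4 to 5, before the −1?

step 0: 4 = 2^2; sub 3 for 2: 3^3; = 27; G_1 = 27−1 = 26
step 1: 26 = 2·3^2 + 2·3 + 2; sub 4 for 3: 2·4^2 + 2·4 + 2; = 42; G_2 = 42−1 = 41
step 2: 41 = 2·4^2 + 2·4 + 1; sub 5 for 4: 2·5^2 + 2·5 + 1; = 61; G_3 = 61−1 = 60

61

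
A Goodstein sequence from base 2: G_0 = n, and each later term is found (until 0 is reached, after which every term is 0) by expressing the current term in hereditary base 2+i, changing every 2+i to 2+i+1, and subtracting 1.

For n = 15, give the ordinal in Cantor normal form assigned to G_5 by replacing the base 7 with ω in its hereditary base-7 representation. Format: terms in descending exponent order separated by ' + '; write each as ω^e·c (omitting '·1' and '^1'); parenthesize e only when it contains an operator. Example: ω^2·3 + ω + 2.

15 —HB2→ 2^(2 + 1) + 2^2 + 2 + 1 —bump→ 3^(3 + 1) + 3^3 + 3 + 1 = 112 —(−1)→ 111
111 —HB3→ 3^(3 + 1) + 3^3 + 3 —bump→ 4^(4 + 1) + 4^4 + 4 = 1284 —(−1)→ 1283
1283 —HB4→ 4^(4 + 1) + 4^4 + 3 —bump→ 5^(5 + 1) + 5^5 + 3 = 18753 —(−1)→ 18752
18752 —HB5→ 5^(5 + 1) + 5^5 + 2 —bump→ 6^(6 + 1) + 6^6 + 2 = 326594 —(−1)→ 326593
326593 —HB6→ 6^(6 + 1) + 6^6 + 1 —bump→ 7^(7 + 1) + 7^7 + 1 = 6588345 —(−1)→ 6588344

ω^(ω + 1) + ω^ω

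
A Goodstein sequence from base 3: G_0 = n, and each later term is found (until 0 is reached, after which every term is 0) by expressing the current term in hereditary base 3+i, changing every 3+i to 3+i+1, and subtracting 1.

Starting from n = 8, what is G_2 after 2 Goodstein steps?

10

[0] 8 ≡ 2·3 + 2 (base 3). Lift 4: 10. −1: 9.
[1] 9 ≡ 2·4 + 1 (base 4). Lift 5: 11. −1: 10.
[2] 10 ≡ 2·5 (base 5). Lift 6: 12. −1: 11.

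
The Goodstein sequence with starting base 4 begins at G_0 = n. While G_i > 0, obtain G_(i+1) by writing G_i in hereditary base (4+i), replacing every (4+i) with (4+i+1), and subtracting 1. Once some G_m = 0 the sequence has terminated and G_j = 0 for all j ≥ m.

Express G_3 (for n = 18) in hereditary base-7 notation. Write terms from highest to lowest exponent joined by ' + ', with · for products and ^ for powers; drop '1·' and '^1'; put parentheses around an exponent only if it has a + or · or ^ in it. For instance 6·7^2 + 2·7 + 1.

6·7 + 6

base 4: 18 = 4^2 + 2; at 5: 5^2 + 2 = 27; next = 26
base 5: 26 = 5^2 + 1; at 6: 6^2 + 1 = 37; next = 36
base 6: 36 = 6^2; at 7: 7^2 = 49; next = 48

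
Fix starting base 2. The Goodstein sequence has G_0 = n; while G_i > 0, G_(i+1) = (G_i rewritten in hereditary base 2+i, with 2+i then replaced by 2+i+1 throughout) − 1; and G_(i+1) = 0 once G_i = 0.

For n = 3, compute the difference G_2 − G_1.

0

base 2: 3 = 2 + 1; at 3: 3 + 1 = 4; next = 3
base 3: 3 = 3; at 4: 4 = 4; next = 3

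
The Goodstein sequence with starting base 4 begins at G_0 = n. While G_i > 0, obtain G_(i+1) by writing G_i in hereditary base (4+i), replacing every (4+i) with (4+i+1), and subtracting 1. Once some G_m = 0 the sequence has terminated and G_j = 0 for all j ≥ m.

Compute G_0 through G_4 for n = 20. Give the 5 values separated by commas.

20 —HB4→ 4^2 + 4 —bump→ 5^2 + 5 = 30 —(−1)→ 29
29 —HB5→ 5^2 + 4 —bump→ 6^2 + 4 = 40 —(−1)→ 39
39 —HB6→ 6^2 + 3 —bump→ 7^2 + 3 = 52 —(−1)→ 51
51 —HB7→ 7^2 + 2 —bump→ 8^2 + 2 = 66 —(−1)→ 65

20, 29, 39, 51, 65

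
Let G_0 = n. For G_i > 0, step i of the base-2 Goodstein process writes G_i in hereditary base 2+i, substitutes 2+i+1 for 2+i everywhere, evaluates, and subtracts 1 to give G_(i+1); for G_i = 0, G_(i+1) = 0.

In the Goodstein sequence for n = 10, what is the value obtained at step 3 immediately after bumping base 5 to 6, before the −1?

279936

[0] 10 ≡ 2^(2 + 1) + 2 (base 2). Lift 3: 84. −1: 83.
[1] 83 ≡ 3^(3 + 1) + 2 (base 3). Lift 4: 1026. −1: 1025.
[2] 1025 ≡ 4^(4 + 1) + 1 (base 4). Lift 5: 15626. −1: 15625.
[3] 15625 ≡ 5^(5 + 1) (base 5). Lift 6: 279936. −1: 279935.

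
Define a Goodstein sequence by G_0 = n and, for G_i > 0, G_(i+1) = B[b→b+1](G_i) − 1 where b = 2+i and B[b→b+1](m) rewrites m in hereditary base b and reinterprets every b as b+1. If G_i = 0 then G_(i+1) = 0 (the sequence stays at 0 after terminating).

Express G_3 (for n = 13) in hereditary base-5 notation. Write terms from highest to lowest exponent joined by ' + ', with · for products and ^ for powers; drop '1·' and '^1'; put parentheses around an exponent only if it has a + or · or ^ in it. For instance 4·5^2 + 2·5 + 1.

G_0=13  [base 2] 2^(2 + 1) + 2^2 + 1  →[2↦3]→  3^(3 + 1) + 3^3 + 1 = 109  −1 ⇒ G_1=108
G_1=108  [base 3] 3^(3 + 1) + 3^3  →[3↦4]→  4^(4 + 1) + 4^4 = 1280  −1 ⇒ G_2=1279
G_2=1279  [base 4] 4^(4 + 1) + 3·4^3 + 3·4^2 + 3·4 + 3  →[4↦5]→  5^(5 + 1) + 3·5^3 + 3·5^2 + 3·5 + 3 = 16093  −1 ⇒ G_3=16092
G_3=16092  [base 5] 5^(5 + 1) + 3·5^3 + 3·5^2 + 3·5 + 2  →[5↦6]→  6^(6 + 1) + 3·6^3 + 3·6^2 + 3·6 + 2 = 280712  −1 ⇒ G_4=280711

5^(5 + 1) + 3·5^3 + 3·5^2 + 3·5 + 2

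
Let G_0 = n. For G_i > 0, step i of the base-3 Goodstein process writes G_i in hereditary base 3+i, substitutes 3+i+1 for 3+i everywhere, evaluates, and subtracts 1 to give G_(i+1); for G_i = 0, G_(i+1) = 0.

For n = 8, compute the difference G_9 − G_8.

0

G_0 = 8. HB_3(8) = 2·3 + 2. Bump = 10. G_1 = 9.
G_1 = 9. HB_4(9) = 2·4 + 1. Bump = 11. G_2 = 10.
G_2 = 10. HB_5(10) = 2·5. Bump = 12. G_3 = 11.
G_3 = 11. HB_6(11) = 6 + 5. Bump = 12. G_4 = 11.
G_4 = 11. HB_7(11) = 7 + 4. Bump = 12. G_5 = 11.
G_5 = 11. HB_8(11) = 8 + 3. Bump = 12. G_6 = 11.
G_6 = 11. HB_9(11) = 9 + 2. Bump = 12. G_7 = 11.
G_7 = 11. HB_10(11) = 10 + 1. Bump = 12. G_8 = 11.
G_8 = 11. HB_11(11) = 11. Bump = 12. G_9 = 11.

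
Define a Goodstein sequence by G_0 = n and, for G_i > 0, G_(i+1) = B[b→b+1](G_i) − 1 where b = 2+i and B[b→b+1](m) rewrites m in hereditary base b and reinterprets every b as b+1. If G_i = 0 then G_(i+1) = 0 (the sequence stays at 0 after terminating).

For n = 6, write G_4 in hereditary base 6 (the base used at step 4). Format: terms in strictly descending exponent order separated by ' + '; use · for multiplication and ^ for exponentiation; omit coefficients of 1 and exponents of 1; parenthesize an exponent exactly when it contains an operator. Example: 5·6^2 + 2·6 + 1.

5·6^5 + 5·6^4 + 5·6^3 + 5·6^2 + 5·6 + 5

step 0: 6 = 2^2 + 2; sub 3 for 2: 3^3 + 3; = 30; G_1 = 30−1 = 29
step 1: 29 = 3^3 + 2; sub 4 for 3: 4^4 + 2; = 258; G_2 = 258−1 = 257
step 2: 257 = 4^4 + 1; sub 5 for 4: 5^5 + 1; = 3126; G_3 = 3126−1 = 3125
step 3: 3125 = 5^5; sub 6 for 5: 6^6; = 46656; G_4 = 46656−1 = 46655
step 4: 46655 = 5·6^5 + 5·6^4 + 5·6^3 + 5·6^2 + 5·6 + 5; sub 7 for 6: 5·7^5 + 5·7^4 + 5·7^3 + 5·7^2 + 5·7 + 5; = 98040; G_5 = 98040−1 = 98039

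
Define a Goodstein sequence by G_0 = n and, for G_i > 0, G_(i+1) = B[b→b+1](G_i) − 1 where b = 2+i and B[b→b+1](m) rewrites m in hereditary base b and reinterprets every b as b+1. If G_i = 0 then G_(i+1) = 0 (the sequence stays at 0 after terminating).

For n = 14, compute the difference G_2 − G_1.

G_0 = 14. HB_2(14) = 2^(2 + 1) + 2^2 + 2. Bump = 111. G_1 = 110.
G_1 = 110. HB_3(110) = 3^(3 + 1) + 3^3 + 2. Bump = 1282. G_2 = 1281.

1171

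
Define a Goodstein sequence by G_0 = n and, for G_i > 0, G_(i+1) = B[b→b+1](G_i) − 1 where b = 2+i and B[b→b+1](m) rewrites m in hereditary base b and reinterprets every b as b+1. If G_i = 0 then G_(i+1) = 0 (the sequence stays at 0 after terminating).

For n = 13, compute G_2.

1279

(0) 13|_2 = 2^(2 + 1) + 2^2 + 1 ↦ 3^(3 + 1) + 3^3 + 1|_3 = 109 ⇒ 108
(1) 108|_3 = 3^(3 + 1) + 3^3 ↦ 4^(4 + 1) + 4^4|_4 = 1280 ⇒ 1279
(2) 1279|_4 = 4^(4 + 1) + 3·4^3 + 3·4^2 + 3·4 + 3 ↦ 5^(5 + 1) + 3·5^3 + 3·5^2 + 3·5 + 3|_5 = 16093 ⇒ 16092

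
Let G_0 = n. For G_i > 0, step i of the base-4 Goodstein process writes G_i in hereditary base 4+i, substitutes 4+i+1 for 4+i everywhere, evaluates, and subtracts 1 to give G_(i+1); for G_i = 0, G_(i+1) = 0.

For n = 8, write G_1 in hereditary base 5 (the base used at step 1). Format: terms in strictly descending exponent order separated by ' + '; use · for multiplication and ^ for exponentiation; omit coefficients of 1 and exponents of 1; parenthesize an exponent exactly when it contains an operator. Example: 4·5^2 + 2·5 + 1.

[0] 8 ≡ 2·4 (base 4). Lift 5: 10. −1: 9.
[1] 9 ≡ 5 + 4 (base 5). Lift 6: 10. −1: 9.

5 + 4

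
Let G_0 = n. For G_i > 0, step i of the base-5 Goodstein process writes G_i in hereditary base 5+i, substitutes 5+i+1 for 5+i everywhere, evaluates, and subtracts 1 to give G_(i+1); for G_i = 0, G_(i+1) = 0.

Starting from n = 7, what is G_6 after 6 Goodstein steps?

4

i=0: 7 = 5 + 2 (b=5); 5→6: 6 + 2 = 8; 8−1 = 7
i=1: 7 = 6 + 1 (b=6); 6→7: 7 + 1 = 8; 8−1 = 7
i=2: 7 = 7 (b=7); 7→8: 8 = 8; 8−1 = 7
i=3: 7 = 7 (b=8); 8→9: 7 = 7; 7−1 = 6
i=4: 6 = 6 (b=9); 9→10: 6 = 6; 6−1 = 5
i=5: 5 = 5 (b=10); 10→11: 5 = 5; 5−1 = 4
i=6: 4 = 4 (b=11); 11→12: 4 = 4; 4−1 = 3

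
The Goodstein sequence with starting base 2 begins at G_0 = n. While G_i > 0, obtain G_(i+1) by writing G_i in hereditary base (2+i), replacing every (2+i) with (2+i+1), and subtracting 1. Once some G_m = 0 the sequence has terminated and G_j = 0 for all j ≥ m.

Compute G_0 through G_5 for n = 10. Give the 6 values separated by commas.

G_0=10  [base 2] 2^(2 + 1) + 2  →[2↦3]→  3^(3 + 1) + 3 = 84  −1 ⇒ G_1=83
G_1=83  [base 3] 3^(3 + 1) + 2  →[3↦4]→  4^(4 + 1) + 2 = 1026  −1 ⇒ G_2=1025
G_2=1025  [base 4] 4^(4 + 1) + 1  →[4↦5]→  5^(5 + 1) + 1 = 15626  −1 ⇒ G_3=15625
G_3=15625  [base 5] 5^(5 + 1)  →[5↦6]→  6^(6 + 1) = 279936  −1 ⇒ G_4=279935
G_4=279935  [base 6] 5·6^6 + 5·6^5 + 5·6^4 + 5·6^3 + 5·6^2 + 5·6 + 5  →[6↦7]→  5·7^7 + 5·7^5 + 5·7^4 + 5·7^3 + 5·7^2 + 5·7 + 5 = 4215755  −1 ⇒ G_5=4215754

10, 83, 1025, 15625, 279935, 4215754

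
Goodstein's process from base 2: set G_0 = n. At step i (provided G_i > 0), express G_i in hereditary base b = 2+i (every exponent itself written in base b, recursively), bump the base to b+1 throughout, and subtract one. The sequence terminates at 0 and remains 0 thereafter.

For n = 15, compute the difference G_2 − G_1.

1172

(0) 15|_2 = 2^(2 + 1) + 2^2 + 2 + 1 ↦ 3^(3 + 1) + 3^3 + 3 + 1|_3 = 112 ⇒ 111
(1) 111|_3 = 3^(3 + 1) + 3^3 + 3 ↦ 4^(4 + 1) + 4^4 + 4|_4 = 1284 ⇒ 1283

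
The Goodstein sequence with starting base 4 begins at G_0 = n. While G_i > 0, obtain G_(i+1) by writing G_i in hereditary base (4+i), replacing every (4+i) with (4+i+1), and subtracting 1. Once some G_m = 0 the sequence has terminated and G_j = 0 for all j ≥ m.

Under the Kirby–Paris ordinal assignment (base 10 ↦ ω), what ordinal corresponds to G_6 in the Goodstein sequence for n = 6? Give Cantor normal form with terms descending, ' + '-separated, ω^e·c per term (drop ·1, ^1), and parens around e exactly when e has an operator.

3

base 4: 6 = 4 + 2; at 5: 5 + 2 = 7; next = 6
base 5: 6 = 5 + 1; at 6: 6 + 1 = 7; next = 6
base 6: 6 = 6; at 7: 7 = 7; next = 6
base 7: 6 = 6; at 8: 6 = 6; next = 5
base 8: 5 = 5; at 9: 5 = 5; next = 4
base 9: 4 = 4; at 10: 4 = 4; next = 3
base 10: 3 = 3; at 11: 3 = 3; next = 2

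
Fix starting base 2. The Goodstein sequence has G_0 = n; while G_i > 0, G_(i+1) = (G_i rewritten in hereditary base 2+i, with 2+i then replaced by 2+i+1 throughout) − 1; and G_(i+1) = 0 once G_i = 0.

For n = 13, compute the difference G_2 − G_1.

G_0 = 13. HB_2(13) = 2^(2 + 1) + 2^2 + 1. Bump = 109. G_1 = 108.
G_1 = 108. HB_3(108) = 3^(3 + 1) + 3^3. Bump = 1280. G_2 = 1279.

1171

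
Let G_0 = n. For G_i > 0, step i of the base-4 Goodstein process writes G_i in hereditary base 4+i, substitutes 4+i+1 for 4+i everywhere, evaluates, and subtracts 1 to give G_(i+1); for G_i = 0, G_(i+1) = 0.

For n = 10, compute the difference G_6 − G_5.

0

G_0=10  [base 4] 2·4 + 2  →[4↦5]→  2·5 + 2 = 12  −1 ⇒ G_1=11
G_1=11  [base 5] 2·5 + 1  →[5↦6]→  2·6 + 1 = 13  −1 ⇒ G_2=12
G_2=12  [base 6] 2·6  →[6↦7]→  2·7 = 14  −1 ⇒ G_3=13
G_3=13  [base 7] 7 + 6  →[7↦8]→  8 + 6 = 14  −1 ⇒ G_4=13
G_4=13  [base 8] 8 + 5  →[8↦9]→  9 + 5 = 14  −1 ⇒ G_5=13
G_5=13  [base 9] 9 + 4  →[9↦10]→  10 + 4 = 14  −1 ⇒ G_6=13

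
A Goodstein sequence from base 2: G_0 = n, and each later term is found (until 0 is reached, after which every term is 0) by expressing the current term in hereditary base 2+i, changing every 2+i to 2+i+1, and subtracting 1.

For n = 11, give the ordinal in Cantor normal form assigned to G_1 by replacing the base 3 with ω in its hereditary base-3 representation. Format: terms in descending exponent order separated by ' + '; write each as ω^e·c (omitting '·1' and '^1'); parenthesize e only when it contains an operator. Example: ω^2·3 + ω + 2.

ω^(ω + 1) + ω

i=0: 11 = 2^(2 + 1) + 2 + 1 (b=2); 2→3: 3^(3 + 1) + 3 + 1 = 85; 85−1 = 84
i=1: 84 = 3^(3 + 1) + 3 (b=3); 3→4: 4^(4 + 1) + 4 = 1028; 1028−1 = 1027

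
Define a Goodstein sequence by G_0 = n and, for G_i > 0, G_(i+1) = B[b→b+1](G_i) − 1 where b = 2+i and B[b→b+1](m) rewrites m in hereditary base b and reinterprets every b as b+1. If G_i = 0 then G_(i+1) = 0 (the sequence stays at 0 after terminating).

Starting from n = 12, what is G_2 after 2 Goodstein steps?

[0] 12 ≡ 2^(2 + 1) + 2^2 (base 2). Lift 3: 108. −1: 107.
[1] 107 ≡ 3^(3 + 1) + 2·3^2 + 2·3 + 2 (base 3). Lift 4: 1066. −1: 1065.
[2] 1065 ≡ 4^(4 + 1) + 2·4^2 + 2·4 + 1 (base 4). Lift 5: 15686. −1: 15685.

1065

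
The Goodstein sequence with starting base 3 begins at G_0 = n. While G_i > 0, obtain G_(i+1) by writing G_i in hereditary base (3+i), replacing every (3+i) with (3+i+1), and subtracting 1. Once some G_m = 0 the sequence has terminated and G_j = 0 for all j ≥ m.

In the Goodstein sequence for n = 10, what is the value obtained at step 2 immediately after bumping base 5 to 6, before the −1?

28

G_0 = 10. HB_3(10) = 3^2 + 1. Bump = 17. G_1 = 16.
G_1 = 16. HB_4(16) = 4^2. Bump = 25. G_2 = 24.
G_2 = 24. HB_5(24) = 4·5 + 4. Bump = 28. G_3 = 27.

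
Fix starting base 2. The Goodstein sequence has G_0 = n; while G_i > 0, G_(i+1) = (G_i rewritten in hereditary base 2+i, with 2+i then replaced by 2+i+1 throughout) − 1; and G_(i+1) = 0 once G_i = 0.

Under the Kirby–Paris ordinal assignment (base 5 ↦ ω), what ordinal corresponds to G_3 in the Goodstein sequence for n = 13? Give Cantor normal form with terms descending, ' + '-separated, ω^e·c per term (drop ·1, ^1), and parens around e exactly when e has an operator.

G_0 = 13. HB_2(13) = 2^(2 + 1) + 2^2 + 1. Bump = 109. G_1 = 108.
G_1 = 108. HB_3(108) = 3^(3 + 1) + 3^3. Bump = 1280. G_2 = 1279.
G_2 = 1279. HB_4(1279) = 4^(4 + 1) + 3·4^3 + 3·4^2 + 3·4 + 3. Bump = 16093. G_3 = 16092.
G_3 = 16092. HB_5(16092) = 5^(5 + 1) + 3·5^3 + 3·5^2 + 3·5 + 2. Bump = 280712. G_4 = 280711.

ω^(ω + 1) + ω^3·3 + ω^2·3 + ω·3 + 2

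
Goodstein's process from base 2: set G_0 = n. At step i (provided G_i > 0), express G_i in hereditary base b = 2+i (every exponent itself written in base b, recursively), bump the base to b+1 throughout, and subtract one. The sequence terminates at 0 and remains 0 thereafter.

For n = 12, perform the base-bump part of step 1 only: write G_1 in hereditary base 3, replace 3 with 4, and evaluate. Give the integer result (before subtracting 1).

1066

G_0 = 12. HB_2(12) = 2^(2 + 1) + 2^2. Bump = 108. G_1 = 107.
G_1 = 107. HB_3(107) = 3^(3 + 1) + 2·3^2 + 2·3 + 2. Bump = 1066. G_2 = 1065.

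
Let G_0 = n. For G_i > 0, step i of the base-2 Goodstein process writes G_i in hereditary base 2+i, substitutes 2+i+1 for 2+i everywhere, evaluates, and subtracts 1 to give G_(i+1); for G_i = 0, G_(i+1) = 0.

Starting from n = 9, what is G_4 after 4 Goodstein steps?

9 —HB2→ 2^(2 + 1) + 1 —bump→ 3^(3 + 1) + 1 = 82 —(−1)→ 81
81 —HB3→ 3^(3 + 1) —bump→ 4^(4 + 1) = 1024 —(−1)→ 1023
1023 —HB4→ 3·4^4 + 3·4^3 + 3·4^2 + 3·4 + 3 —bump→ 3·5^5 + 3·5^3 + 3·5^2 + 3·5 + 3 = 9843 —(−1)→ 9842
9842 —HB5→ 3·5^5 + 3·5^3 + 3·5^2 + 3·5 + 2 —bump→ 3·6^6 + 3·6^3 + 3·6^2 + 3·6 + 2 = 140744 —(−1)→ 140743
140743 —HB6→ 3·6^6 + 3·6^3 + 3·6^2 + 3·6 + 1 —bump→ 3·7^7 + 3·7^3 + 3·7^2 + 3·7 + 1 = 2471827 —(−1)→ 2471826

140743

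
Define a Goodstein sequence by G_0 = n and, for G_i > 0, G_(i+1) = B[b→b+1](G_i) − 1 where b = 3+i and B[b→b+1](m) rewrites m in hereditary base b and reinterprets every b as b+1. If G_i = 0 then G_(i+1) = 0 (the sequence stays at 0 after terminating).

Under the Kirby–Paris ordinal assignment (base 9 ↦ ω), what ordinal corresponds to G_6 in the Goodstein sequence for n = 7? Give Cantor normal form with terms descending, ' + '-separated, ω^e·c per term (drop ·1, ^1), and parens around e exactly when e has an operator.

ω

G_0=7  [base 3] 2·3 + 1  →[3↦4]→  2·4 + 1 = 9  −1 ⇒ G_1=8
G_1=8  [base 4] 2·4  →[4↦5]→  2·5 = 10  −1 ⇒ G_2=9
G_2=9  [base 5] 5 + 4  →[5↦6]→  6 + 4 = 10  −1 ⇒ G_3=9
G_3=9  [base 6] 6 + 3  →[6↦7]→  7 + 3 = 10  −1 ⇒ G_4=9
G_4=9  [base 7] 7 + 2  →[7↦8]→  8 + 2 = 10  −1 ⇒ G_5=9
G_5=9  [base 8] 8 + 1  →[8↦9]→  9 + 1 = 10  −1 ⇒ G_6=9
G_6=9  [base 9] 9  →[9↦10]→  10 = 10  −1 ⇒ G_7=9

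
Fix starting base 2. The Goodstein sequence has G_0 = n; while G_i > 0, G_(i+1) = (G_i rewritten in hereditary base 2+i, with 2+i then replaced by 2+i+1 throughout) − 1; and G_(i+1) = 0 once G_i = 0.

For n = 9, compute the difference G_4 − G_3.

i=0: 9 = 2^(2 + 1) + 1 (b=2); 2→3: 3^(3 + 1) + 1 = 82; 82−1 = 81
i=1: 81 = 3^(3 + 1) (b=3); 3→4: 4^(4 + 1) = 1024; 1024−1 = 1023
i=2: 1023 = 3·4^4 + 3·4^3 + 3·4^2 + 3·4 + 3 (b=4); 4→5: 3·5^5 + 3·5^3 + 3·5^2 + 3·5 + 3 = 9843; 9843−1 = 9842
i=3: 9842 = 3·5^5 + 3·5^3 + 3·5^2 + 3·5 + 2 (b=5); 5→6: 3·6^6 + 3·6^3 + 3·6^2 + 3·6 + 2 = 140744; 140744−1 = 140743

130901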